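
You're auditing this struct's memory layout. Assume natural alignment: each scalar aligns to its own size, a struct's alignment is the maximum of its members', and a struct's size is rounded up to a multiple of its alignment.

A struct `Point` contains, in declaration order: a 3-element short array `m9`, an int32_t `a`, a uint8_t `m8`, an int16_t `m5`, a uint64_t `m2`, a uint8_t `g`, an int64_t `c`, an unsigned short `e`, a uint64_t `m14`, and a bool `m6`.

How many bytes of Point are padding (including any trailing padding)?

@0: m9 [6B, align 2] → 6
+2 pad (align 4)
@8: a [4B, align 4] → 12
@12: m8 [1B, align 1] → 13
+1 pad (align 2)
@14: m5 [2B, align 2] → 16
@16: m2 [8B, align 8] → 24
@24: g [1B, align 1] → 25
+7 pad (align 8)
@32: c [8B, align 8] → 40
@40: e [2B, align 2] → 42
+6 pad (align 8)
@48: m14 [8B, align 8] → 56
@56: m6 [1B, align 1] → 57
+7 tail pad (align 8)
size 64, align 8
data bytes 41, size 64 → padding 23

23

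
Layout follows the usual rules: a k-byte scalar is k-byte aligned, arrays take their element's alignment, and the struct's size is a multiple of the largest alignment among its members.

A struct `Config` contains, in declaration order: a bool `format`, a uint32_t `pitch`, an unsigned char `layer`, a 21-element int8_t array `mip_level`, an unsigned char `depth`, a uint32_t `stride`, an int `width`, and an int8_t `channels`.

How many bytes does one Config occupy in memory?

@0: format [1B, align 1] → 1
+3 pad (align 4)
@4: pitch [4B, align 4] → 8
@8: layer [1B, align 1] → 9
@9: mip_level [21B, align 1] → 30
@30: depth [1B, align 1] → 31
+1 pad (align 4)
@32: stride [4B, align 4] → 36
@36: width [4B, align 4] → 40
@40: channels [1B, align 1] → 41
+3 tail pad (align 4)
size 44, align 4

44 bytes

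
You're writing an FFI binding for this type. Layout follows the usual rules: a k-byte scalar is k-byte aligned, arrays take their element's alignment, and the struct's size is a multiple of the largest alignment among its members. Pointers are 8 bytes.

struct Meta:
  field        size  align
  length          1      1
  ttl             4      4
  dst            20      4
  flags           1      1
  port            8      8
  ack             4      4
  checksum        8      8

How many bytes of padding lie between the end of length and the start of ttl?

3

@0: length [1B, align 1] → 1
+3 pad (align 4)
@4: ttl [4B, align 4] → 8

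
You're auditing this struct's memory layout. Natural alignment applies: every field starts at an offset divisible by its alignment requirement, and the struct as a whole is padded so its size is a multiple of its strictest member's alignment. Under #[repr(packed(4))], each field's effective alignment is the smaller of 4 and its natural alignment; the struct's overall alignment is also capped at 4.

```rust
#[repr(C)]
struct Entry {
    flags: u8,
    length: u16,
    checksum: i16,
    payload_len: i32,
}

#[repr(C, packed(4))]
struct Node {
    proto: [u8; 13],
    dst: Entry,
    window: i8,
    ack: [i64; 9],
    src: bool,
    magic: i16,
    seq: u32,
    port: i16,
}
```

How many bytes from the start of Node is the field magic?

106

Entry: @0: flags [1B, align 1] → 1; +1 pad (align 2); @2: length [2B, align 2] → 4; @4: checksum [2B, align 2] → 6; +2 pad (align 4); @8: payload_len [4B, align 4] → 12; size 12, align 4
@0: proto [13B, align 1] → 13
+3 pad (align 4)
@16: dst [12B, align 4] → 28
@28: window [1B, align 1] → 29
+3 pad (align 4)
@32: ack [72B, align 4] → 104
@104: src [1B, align 1] → 105
+1 pad (align 2)
@106: magic [2B, align 2] → 108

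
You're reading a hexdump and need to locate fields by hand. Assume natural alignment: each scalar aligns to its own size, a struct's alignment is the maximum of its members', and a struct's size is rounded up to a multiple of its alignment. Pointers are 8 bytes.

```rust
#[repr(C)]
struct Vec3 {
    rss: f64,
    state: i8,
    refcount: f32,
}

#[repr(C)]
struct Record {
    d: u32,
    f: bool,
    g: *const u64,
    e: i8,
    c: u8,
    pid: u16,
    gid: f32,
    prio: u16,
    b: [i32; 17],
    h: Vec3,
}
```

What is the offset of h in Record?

96

Vec3: rss at 0 (size 8, align 8) → ends 8; state at 8 (size 1, align 1) → ends 9; pad 3 to align 4 for refcount; refcount at 12 (size 4, align 4) → ends 16; total 16 bytes, alignment 8
d at 0 (size 4, align 4) → ends 4
f at 4 (size 1, align 1) → ends 5
pad 3 to align 8 for g
g at 8 (size 8, align 8) → ends 16
e at 16 (size 1, align 1) → ends 17
c at 17 (size 1, align 1) → ends 18
pid at 18 (size 2, align 2) → ends 20
gid at 20 (size 4, align 4) → ends 24
prio at 24 (size 2, align 2) → ends 26
pad 2 to align 4 for b
b at 28 (size 68, align 4) → ends 96
h at 96 (size 16, align 8) → ends 112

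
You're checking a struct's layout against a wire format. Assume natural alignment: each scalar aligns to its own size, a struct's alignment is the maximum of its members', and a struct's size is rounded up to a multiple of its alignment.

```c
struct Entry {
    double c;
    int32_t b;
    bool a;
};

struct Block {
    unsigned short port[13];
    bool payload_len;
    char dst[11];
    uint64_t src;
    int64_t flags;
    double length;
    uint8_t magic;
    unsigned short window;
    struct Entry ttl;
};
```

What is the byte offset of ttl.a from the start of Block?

84

Entry: c at 0 (size 8, align 8) → ends 8; b at 8 (size 4, align 4) → ends 12; a at 12 (size 1, align 1) → ends 13; tail pad 3 to reach multiple of 8; total 16 bytes, alignment 8
port at 0 (size 26, align 2) → ends 26
payload_len at 26 (size 1, align 1) → ends 27
dst at 27 (size 11, align 1) → ends 38
pad 2 to align 8 for src
src at 40 (size 8, align 8) → ends 48
flags at 48 (size 8, align 8) → ends 56
length at 56 (size 8, align 8) → ends 64
magic at 64 (size 1, align 1) → ends 65
pad 1 to align 2 for window
window at 66 (size 2, align 2) → ends 68
pad 4 to align 8 for ttl
ttl at 72 (size 16, align 8) → ends 88
within Entry: a at 12
72 + 12 = 84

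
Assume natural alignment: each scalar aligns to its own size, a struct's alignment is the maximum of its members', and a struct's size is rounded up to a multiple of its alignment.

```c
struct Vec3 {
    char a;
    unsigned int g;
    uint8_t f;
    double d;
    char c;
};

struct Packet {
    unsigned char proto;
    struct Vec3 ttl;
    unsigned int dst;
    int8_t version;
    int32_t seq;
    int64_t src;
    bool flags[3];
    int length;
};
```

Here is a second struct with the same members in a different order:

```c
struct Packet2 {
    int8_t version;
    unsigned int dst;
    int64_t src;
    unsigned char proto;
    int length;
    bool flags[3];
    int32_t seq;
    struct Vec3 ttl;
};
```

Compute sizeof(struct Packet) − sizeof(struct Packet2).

Vec3: 0..1  a  (1B, 1-aligned); 1..4  -- padding (3B); 4..8  g  (4B, 4-aligned); 8..9  f  (1B, 1-aligned); 9..16  -- padding (7B); 16..24  d  (8B, 8-aligned); 24..25  c  (1B, 1-aligned); 25..32  -- tail padding (7B); sizeof = 32, alignof = 8
0..1  proto  (1B, 1-aligned)
1..8  -- padding (7B)
8..40  ttl  (32B, 8-aligned)
40..44  dst  (4B, 4-aligned)
44..45  version  (1B, 1-aligned)
45..48  -- padding (3B)
48..52  seq  (4B, 4-aligned)
52..56  -- padding (4B)
56..64  src  (8B, 8-aligned)
64..67  flags  (3B, 1-aligned)
67..68  -- padding (1B)
68..72  length  (4B, 4-aligned)
sizeof = 72, alignof = 8
— Packet2 —
0..1  version  (1B, 1-aligned)
1..4  -- padding (3B)
4..8  dst  (4B, 4-aligned)
8..16  src  (8B, 8-aligned)
16..17  proto  (1B, 1-aligned)
17..20  -- padding (3B)
20..24  length  (4B, 4-aligned)
24..27  flags  (3B, 1-aligned)
27..28  -- padding (1B)
28..32  seq  (4B, 4-aligned)
32..64  ttl  (32B, 8-aligned)
sizeof = 64, alignof = 8
72 − 64 = 8

8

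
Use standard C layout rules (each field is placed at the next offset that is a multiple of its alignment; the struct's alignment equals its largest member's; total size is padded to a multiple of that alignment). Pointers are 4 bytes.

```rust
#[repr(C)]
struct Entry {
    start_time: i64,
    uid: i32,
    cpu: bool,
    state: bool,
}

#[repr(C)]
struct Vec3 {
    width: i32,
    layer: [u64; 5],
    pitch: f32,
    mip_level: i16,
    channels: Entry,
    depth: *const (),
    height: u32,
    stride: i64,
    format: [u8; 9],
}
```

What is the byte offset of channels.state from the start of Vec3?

Entry: 0..8  start_time  (8B, 8-aligned); 8..12  uid  (4B, 4-aligned); 12..13  cpu  (1B, 1-aligned); 13..14  state  (1B, 1-aligned); 14..16  -- tail padding (2B); sizeof = 16, alignof = 8
0..4  width  (4B, 4-aligned)
4..8  -- padding (4B)
8..48  layer  (40B, 8-aligned)
48..52  pitch  (4B, 4-aligned)
52..54  mip_level  (2B, 2-aligned)
54..56  -- padding (2B)
56..72  channels  (16B, 8-aligned)
within Entry: state at 13
56 + 13 = 69

69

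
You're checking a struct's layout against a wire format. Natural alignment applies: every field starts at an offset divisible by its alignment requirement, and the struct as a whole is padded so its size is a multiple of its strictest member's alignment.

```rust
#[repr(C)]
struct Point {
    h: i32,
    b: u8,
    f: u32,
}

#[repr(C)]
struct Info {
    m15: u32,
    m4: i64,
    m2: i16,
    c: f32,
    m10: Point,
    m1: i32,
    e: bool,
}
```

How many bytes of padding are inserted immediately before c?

2

Point: h at 0 (size 4, align 4) → ends 4; b at 4 (size 1, align 1) → ends 5; pad 3 to align 4 for f; f at 8 (size 4, align 4) → ends 12; total 12 bytes, alignment 4
m15 at 0 (size 4, align 4) → ends 4
pad 4 to align 8 for m4
m4 at 8 (size 8, align 8) → ends 16
m2 at 16 (size 2, align 2) → ends 18
pad 2 to align 4 for c
c at 20 (size 4, align 4) → ends 24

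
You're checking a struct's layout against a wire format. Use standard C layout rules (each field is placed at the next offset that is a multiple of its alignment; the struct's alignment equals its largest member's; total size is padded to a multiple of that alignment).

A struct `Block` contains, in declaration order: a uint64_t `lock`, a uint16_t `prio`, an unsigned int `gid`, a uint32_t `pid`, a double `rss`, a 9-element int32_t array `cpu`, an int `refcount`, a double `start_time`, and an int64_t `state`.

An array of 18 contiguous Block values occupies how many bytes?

1584

@0: lock [8B, align 8] → 8
@8: prio [2B, align 2] → 10
+2 pad (align 4)
@12: gid [4B, align 4] → 16
@16: pid [4B, align 4] → 20
+4 pad (align 8)
@24: rss [8B, align 8] → 32
@32: cpu [36B, align 4] → 68
@68: refcount [4B, align 4] → 72
@72: start_time [8B, align 8] → 80
@80: state [8B, align 8] → 88
size 88, align 8
array of 18: 18 × 88 = 1584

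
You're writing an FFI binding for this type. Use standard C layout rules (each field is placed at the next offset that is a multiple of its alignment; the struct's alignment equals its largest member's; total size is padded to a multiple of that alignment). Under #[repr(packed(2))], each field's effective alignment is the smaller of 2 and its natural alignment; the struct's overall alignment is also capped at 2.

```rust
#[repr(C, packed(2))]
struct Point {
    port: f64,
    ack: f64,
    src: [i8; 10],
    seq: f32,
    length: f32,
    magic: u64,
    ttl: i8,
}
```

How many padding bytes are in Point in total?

@0: port [8B, align 2] → 8
@8: ack [8B, align 2] → 16
@16: src [10B, align 1] → 26
@26: seq [4B, align 2] → 30
@30: length [4B, align 2] → 34
@34: magic [8B, align 2] → 42
@42: ttl [1B, align 1] → 43
+1 tail pad (align 2)
size 44, align 2
data bytes 43, size 44 → padding 1

1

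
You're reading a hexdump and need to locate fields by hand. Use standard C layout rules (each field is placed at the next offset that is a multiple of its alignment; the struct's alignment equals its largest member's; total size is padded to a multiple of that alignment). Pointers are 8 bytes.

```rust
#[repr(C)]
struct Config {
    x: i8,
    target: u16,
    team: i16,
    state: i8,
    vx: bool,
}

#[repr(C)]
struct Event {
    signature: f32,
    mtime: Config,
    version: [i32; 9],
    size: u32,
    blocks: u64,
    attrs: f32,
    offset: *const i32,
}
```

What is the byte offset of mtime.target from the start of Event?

6

Config: @0: x [1B, align 1] → 1; +1 pad (align 2); @2: target [2B, align 2] → 4; @4: team [2B, align 2] → 6; @6: state [1B, align 1] → 7; @7: vx [1B, align 1] → 8; size 8, align 2
@0: signature [4B, align 4] → 4
@4: mtime [8B, align 2] → 12
within Config: target at 2
4 + 2 = 6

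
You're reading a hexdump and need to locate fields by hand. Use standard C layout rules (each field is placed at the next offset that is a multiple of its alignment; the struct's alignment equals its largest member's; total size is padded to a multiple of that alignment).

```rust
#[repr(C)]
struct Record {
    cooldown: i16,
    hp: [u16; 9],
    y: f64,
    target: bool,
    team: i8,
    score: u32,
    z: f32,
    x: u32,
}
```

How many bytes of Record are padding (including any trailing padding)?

6

@0: cooldown [2B, align 2] → 2
@2: hp [18B, align 2] → 20
+4 pad (align 8)
@24: y [8B, align 8] → 32
@32: target [1B, align 1] → 33
@33: team [1B, align 1] → 34
+2 pad (align 4)
@36: score [4B, align 4] → 40
@40: z [4B, align 4] → 44
@44: x [4B, align 4] → 48
size 48, align 8
data bytes 42, size 48 → padding 6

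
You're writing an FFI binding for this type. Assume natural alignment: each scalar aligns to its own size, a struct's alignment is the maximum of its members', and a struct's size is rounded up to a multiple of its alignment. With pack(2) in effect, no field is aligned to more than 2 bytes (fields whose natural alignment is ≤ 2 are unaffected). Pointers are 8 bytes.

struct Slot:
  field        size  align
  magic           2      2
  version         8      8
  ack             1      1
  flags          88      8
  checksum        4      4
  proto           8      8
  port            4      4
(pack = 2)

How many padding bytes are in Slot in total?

1

0..2  magic  (2B, 2-aligned)
2..10  version  (8B, 2-aligned)
10..11  ack  (1B, 1-aligned)
11..12  -- padding (1B)
12..100  flags  (88B, 2-aligned)
100..104  checksum  (4B, 2-aligned)
104..112  proto  (8B, 2-aligned)
112..116  port  (4B, 2-aligned)
sizeof = 116, alignof = 2
data bytes 115, size 116 → padding 1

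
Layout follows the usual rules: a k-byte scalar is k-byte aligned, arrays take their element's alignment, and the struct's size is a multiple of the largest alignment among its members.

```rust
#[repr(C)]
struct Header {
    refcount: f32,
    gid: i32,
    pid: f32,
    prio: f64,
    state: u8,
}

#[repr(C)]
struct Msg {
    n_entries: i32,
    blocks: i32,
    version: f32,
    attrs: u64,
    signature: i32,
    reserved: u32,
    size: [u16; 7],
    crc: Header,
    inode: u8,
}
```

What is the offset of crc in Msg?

Header: refcount at 0 (size 4, align 4) → ends 4; gid at 4 (size 4, align 4) → ends 8; pid at 8 (size 4, align 4) → ends 12; pad 4 to align 8 for prio; prio at 16 (size 8, align 8) → ends 24; state at 24 (size 1, align 1) → ends 25; tail pad 7 to reach multiple of 8; total 32 bytes, alignment 8
n_entries at 0 (size 4, align 4) → ends 4
blocks at 4 (size 4, align 4) → ends 8
version at 8 (size 4, align 4) → ends 12
pad 4 to align 8 for attrs
attrs at 16 (size 8, align 8) → ends 24
signature at 24 (size 4, align 4) → ends 28
reserved at 28 (size 4, align 4) → ends 32
size at 32 (size 14, align 2) → ends 46
pad 2 to align 8 for crc
crc at 48 (size 32, align 8) → ends 80

48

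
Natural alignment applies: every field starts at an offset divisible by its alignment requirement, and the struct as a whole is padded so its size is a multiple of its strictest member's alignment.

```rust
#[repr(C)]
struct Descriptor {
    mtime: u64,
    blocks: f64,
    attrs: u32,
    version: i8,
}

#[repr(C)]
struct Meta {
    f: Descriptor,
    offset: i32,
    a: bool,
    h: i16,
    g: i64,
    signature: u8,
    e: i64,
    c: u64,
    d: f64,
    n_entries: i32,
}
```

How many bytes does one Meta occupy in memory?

Descriptor: 0..8  mtime  (8B, 8-aligned); 8..16  blocks  (8B, 8-aligned); 16..20  attrs  (4B, 4-aligned); 20..21  version  (1B, 1-aligned); 21..24  -- tail padding (3B); sizeof = 24, alignof = 8
0..24  f  (24B, 8-aligned)
24..28  offset  (4B, 4-aligned)
28..29  a  (1B, 1-aligned)
29..30  -- padding (1B)
30..32  h  (2B, 2-aligned)
32..40  g  (8B, 8-aligned)
40..41  signature  (1B, 1-aligned)
41..48  -- padding (7B)
48..56  e  (8B, 8-aligned)
56..64  c  (8B, 8-aligned)
64..72  d  (8B, 8-aligned)
72..76  n_entries  (4B, 4-aligned)
76..80  -- tail padding (4B)
sizeof = 80, alignof = 8

80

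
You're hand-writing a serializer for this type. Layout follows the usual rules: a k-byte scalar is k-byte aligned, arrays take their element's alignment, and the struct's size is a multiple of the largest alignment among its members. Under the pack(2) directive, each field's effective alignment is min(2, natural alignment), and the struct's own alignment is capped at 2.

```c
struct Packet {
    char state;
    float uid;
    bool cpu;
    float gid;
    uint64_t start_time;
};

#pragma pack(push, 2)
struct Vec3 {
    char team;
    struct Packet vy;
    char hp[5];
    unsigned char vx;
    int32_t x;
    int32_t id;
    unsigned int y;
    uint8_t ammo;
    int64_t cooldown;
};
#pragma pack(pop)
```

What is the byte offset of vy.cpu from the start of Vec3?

10

Packet: state at 0 (size 1, align 1) → ends 1; pad 3 to align 4 for uid; uid at 4 (size 4, align 4) → ends 8; cpu at 8 (size 1, align 1) → ends 9; pad 3 to align 4 for gid; gid at 12 (size 4, align 4) → ends 16; start_time at 16 (size 8, align 8) → ends 24; total 24 bytes, alignment 8
team at 0 (size 1, align 1) → ends 1
pad 1 to align 2 for vy
vy at 2 (size 24, align 2) → ends 26
within Packet: cpu at 8
2 + 8 = 10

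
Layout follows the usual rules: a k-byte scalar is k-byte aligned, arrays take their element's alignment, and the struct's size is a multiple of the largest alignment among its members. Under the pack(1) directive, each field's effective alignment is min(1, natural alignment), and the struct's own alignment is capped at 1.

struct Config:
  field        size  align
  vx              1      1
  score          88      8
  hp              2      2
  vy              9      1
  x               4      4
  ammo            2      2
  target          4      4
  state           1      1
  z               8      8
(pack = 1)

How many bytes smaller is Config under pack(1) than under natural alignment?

17

natural layout:
  vx at 0 (size 1, align 1) → ends 1
  pad 7 to align 8 for score
  score at 8 (size 88, align 8) → ends 96
  hp at 96 (size 2, align 2) → ends 98
  vy at 98 (size 9, align 1) → ends 107
  pad 1 to align 4 for x
  x at 108 (size 4, align 4) → ends 112
  ammo at 112 (size 2, align 2) → ends 114
  pad 2 to align 4 for target
  target at 116 (size 4, align 4) → ends 120
  state at 120 (size 1, align 1) → ends 121
  pad 7 to align 8 for z
  z at 128 (size 8, align 8) → ends 136
  total 136 bytes, alignment 8
packed(1) layout:
  vx at 0 (size 1, align 1) → ends 1
  score at 1 (size 88, align 1) → ends 89
  hp at 89 (size 2, align 1) → ends 91
  vy at 91 (size 9, align 1) → ends 100
  x at 100 (size 4, align 1) → ends 104
  ammo at 104 (size 2, align 1) → ends 106
  target at 106 (size 4, align 1) → ends 110
  state at 110 (size 1, align 1) → ends 111
  z at 111 (size 8, align 1) → ends 119
  total 119 bytes, alignment 1
136 − 119 = 17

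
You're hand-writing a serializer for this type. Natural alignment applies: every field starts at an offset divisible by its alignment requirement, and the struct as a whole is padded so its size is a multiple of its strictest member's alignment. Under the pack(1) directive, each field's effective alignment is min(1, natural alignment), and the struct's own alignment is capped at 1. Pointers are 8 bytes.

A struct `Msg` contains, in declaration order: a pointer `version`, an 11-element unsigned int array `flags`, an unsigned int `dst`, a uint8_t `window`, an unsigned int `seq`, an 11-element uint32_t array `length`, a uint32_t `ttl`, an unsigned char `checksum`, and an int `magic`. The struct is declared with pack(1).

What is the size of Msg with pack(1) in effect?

114

version at 0 (size 8, align 1) → ends 8
flags at 8 (size 44, align 1) → ends 52
dst at 52 (size 4, align 1) → ends 56
window at 56 (size 1, align 1) → ends 57
seq at 57 (size 4, align 1) → ends 61
length at 61 (size 44, align 1) → ends 105
ttl at 105 (size 4, align 1) → ends 109
checksum at 109 (size 1, align 1) → ends 110
magic at 110 (size 4, align 1) → ends 114
total 114 bytes, alignment 1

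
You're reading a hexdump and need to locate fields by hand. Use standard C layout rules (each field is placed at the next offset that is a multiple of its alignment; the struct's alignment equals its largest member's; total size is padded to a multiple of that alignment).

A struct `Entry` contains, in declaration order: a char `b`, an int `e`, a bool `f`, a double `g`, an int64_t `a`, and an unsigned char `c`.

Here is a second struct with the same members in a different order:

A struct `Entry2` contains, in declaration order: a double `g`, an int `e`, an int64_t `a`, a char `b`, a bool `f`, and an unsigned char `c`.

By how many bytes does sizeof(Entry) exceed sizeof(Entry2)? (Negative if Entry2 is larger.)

b at 0 (size 1, align 1) → ends 1
pad 3 to align 4 for e
e at 4 (size 4, align 4) → ends 8
f at 8 (size 1, align 1) → ends 9
pad 7 to align 8 for g
g at 16 (size 8, align 8) → ends 24
a at 24 (size 8, align 8) → ends 32
c at 32 (size 1, align 1) → ends 33
tail pad 7 to reach multiple of 8
total 40 bytes, alignment 8
— Entry2 —
g at 0 (size 8, align 8) → ends 8
e at 8 (size 4, align 4) → ends 12
pad 4 to align 8 for a
a at 16 (size 8, align 8) → ends 24
b at 24 (size 1, align 1) → ends 25
f at 25 (size 1, align 1) → ends 26
c at 26 (size 1, align 1) → ends 27
tail pad 5 to reach multiple of 8
total 32 bytes, alignment 8
40 − 32 = 8

8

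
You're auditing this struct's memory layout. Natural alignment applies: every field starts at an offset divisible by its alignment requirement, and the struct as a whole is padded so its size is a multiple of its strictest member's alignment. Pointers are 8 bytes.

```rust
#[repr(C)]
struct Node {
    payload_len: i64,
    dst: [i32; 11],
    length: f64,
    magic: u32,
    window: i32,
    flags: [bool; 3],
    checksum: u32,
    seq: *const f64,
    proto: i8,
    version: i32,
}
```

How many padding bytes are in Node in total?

0..8  payload_len  (8B, 8-aligned)
8..52  dst  (44B, 4-aligned)
52..56  -- padding (4B)
56..64  length  (8B, 8-aligned)
64..68  magic  (4B, 4-aligned)
68..72  window  (4B, 4-aligned)
72..75  flags  (3B, 1-aligned)
75..76  -- padding (1B)
76..80  checksum  (4B, 4-aligned)
80..88  seq  (8B, 8-aligned)
88..89  proto  (1B, 1-aligned)
89..92  -- padding (3B)
92..96  version  (4B, 4-aligned)
sizeof = 96, alignof = 8
data bytes 88, size 96 → padding 8

8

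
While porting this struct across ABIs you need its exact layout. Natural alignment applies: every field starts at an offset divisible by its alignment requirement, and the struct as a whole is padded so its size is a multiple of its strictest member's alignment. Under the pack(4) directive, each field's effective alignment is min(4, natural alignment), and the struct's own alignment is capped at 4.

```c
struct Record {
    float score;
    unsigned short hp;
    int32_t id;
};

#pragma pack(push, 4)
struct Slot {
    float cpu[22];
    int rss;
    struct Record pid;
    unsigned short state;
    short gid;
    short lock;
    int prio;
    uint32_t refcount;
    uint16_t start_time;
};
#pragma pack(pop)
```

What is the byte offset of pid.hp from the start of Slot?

Record: @0: score [4B, align 4] → 4; @4: hp [2B, align 2] → 6; +2 pad (align 4); @8: id [4B, align 4] → 12; size 12, align 4
@0: cpu [88B, align 4] → 88
@88: rss [4B, align 4] → 92
@92: pid [12B, align 4] → 104
within Record: hp at 4
92 + 4 = 96

96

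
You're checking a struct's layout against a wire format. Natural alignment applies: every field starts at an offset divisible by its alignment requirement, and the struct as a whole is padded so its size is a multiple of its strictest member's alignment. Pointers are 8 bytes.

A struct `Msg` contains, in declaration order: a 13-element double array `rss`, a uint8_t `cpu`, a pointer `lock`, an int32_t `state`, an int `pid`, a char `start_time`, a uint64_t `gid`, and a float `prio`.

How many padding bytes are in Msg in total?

18

0..104  rss  (104B, 8-aligned)
104..105  cpu  (1B, 1-aligned)
105..112  -- padding (7B)
112..120  lock  (8B, 8-aligned)
120..124  state  (4B, 4-aligned)
124..128  pid  (4B, 4-aligned)
128..129  start_time  (1B, 1-aligned)
129..136  -- padding (7B)
136..144  gid  (8B, 8-aligned)
144..148  prio  (4B, 4-aligned)
148..152  -- tail padding (4B)
sizeof = 152, alignof = 8
data bytes 134, size 152 → padding 18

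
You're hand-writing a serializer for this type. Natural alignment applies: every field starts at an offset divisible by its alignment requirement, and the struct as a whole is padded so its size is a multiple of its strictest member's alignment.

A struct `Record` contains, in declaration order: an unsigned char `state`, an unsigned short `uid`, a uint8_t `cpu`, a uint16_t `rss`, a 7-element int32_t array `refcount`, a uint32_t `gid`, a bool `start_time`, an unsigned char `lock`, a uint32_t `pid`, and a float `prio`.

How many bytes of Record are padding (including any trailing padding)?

4

state at 0 (size 1, align 1) → ends 1
pad 1 to align 2 for uid
uid at 2 (size 2, align 2) → ends 4
cpu at 4 (size 1, align 1) → ends 5
pad 1 to align 2 for rss
rss at 6 (size 2, align 2) → ends 8
refcount at 8 (size 28, align 4) → ends 36
gid at 36 (size 4, align 4) → ends 40
start_time at 40 (size 1, align 1) → ends 41
lock at 41 (size 1, align 1) → ends 42
pad 2 to align 4 for pid
pid at 44 (size 4, align 4) → ends 48
prio at 48 (size 4, align 4) → ends 52
total 52 bytes, alignment 4
data bytes 48, size 52 → padding 4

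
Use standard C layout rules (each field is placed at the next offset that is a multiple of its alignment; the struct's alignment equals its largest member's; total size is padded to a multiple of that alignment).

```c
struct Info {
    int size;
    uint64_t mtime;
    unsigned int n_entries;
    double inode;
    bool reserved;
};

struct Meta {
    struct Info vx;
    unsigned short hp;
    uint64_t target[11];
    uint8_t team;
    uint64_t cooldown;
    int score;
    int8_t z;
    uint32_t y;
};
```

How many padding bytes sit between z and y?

Info: size at 0 (size 4, align 4) → ends 4; pad 4 to align 8 for mtime; mtime at 8 (size 8, align 8) → ends 16; n_entries at 16 (size 4, align 4) → ends 20; pad 4 to align 8 for inode; inode at 24 (size 8, align 8) → ends 32; reserved at 32 (size 1, align 1) → ends 33; tail pad 7 to reach multiple of 8; total 40 bytes, alignment 8
vx at 0 (size 40, align 8) → ends 40
hp at 40 (size 2, align 2) → ends 42
pad 6 to align 8 for target
target at 48 (size 88, align 8) → ends 136
team at 136 (size 1, align 1) → ends 137
pad 7 to align 8 for cooldown
cooldown at 144 (size 8, align 8) → ends 152
score at 152 (size 4, align 4) → ends 156
z at 156 (size 1, align 1) → ends 157
pad 3 to align 4 for y
y at 160 (size 4, align 4) → ends 164

3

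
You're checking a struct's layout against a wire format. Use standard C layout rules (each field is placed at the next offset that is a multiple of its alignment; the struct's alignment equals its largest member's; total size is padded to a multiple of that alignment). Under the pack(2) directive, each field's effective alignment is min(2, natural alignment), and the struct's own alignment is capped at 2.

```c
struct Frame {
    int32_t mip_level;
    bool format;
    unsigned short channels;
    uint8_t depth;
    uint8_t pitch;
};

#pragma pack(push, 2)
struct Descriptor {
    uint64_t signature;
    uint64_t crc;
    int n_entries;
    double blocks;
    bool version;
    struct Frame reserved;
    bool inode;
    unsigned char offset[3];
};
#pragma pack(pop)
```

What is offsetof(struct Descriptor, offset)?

43

Frame: 0..4  mip_level  (4B, 4-aligned); 4..5  format  (1B, 1-aligned); 5..6  -- padding (1B); 6..8  channels  (2B, 2-aligned); 8..9  depth  (1B, 1-aligned); 9..10  pitch  (1B, 1-aligned); 10..12  -- tail padding (2B); sizeof = 12, alignof = 4
0..8  signature  (8B, 2-aligned)
8..16  crc  (8B, 2-aligned)
16..20  n_entries  (4B, 2-aligned)
20..28  blocks  (8B, 2-aligned)
28..29  version  (1B, 1-aligned)
29..30  -- padding (1B)
30..42  reserved  (12B, 2-aligned)
42..43  inode  (1B, 1-aligned)
43..46  offset  (3B, 1-aligned)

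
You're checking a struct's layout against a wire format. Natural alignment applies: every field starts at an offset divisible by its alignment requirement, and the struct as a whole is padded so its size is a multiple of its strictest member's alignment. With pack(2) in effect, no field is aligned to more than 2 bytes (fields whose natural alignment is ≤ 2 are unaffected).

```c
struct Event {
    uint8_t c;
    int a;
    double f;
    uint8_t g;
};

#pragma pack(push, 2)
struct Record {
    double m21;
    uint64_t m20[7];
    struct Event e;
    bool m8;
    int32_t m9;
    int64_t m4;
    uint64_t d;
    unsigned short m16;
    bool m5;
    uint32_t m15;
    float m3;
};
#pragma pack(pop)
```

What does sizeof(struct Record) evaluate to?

Event: c at 0 (size 1, align 1) → ends 1; pad 3 to align 4 for a; a at 4 (size 4, align 4) → ends 8; f at 8 (size 8, align 8) → ends 16; g at 16 (size 1, align 1) → ends 17; tail pad 7 to reach multiple of 8; total 24 bytes, alignment 8
m21 at 0 (size 8, align 2) → ends 8
m20 at 8 (size 56, align 2) → ends 64
e at 64 (size 24, align 2) → ends 88
m8 at 88 (size 1, align 1) → ends 89
pad 1 to align 2 for m9
m9 at 90 (size 4, align 2) → ends 94
m4 at 94 (size 8, align 2) → ends 102
d at 102 (size 8, align 2) → ends 110
m16 at 110 (size 2, align 2) → ends 112
m5 at 112 (size 1, align 1) → ends 113
pad 1 to align 2 for m15
m15 at 114 (size 4, align 2) → ends 118
m3 at 118 (size 4, align 2) → ends 122
total 122 bytes, alignment 2

122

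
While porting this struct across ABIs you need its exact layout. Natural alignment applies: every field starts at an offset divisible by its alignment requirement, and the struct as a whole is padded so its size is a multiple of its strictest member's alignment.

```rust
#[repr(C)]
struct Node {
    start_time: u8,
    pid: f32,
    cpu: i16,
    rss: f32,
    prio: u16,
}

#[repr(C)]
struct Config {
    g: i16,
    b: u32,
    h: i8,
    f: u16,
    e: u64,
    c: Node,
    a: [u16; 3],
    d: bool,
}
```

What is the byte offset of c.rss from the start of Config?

36

Node: 0..1  start_time  (1B, 1-aligned); 1..4  -- padding (3B); 4..8  pid  (4B, 4-aligned); 8..10  cpu  (2B, 2-aligned); 10..12  -- padding (2B); 12..16  rss  (4B, 4-aligned); 16..18  prio  (2B, 2-aligned); 18..20  -- tail padding (2B); sizeof = 20, alignof = 4
0..2  g  (2B, 2-aligned)
2..4  -- padding (2B)
4..8  b  (4B, 4-aligned)
8..9  h  (1B, 1-aligned)
9..10  -- padding (1B)
10..12  f  (2B, 2-aligned)
12..16  -- padding (4B)
16..24  e  (8B, 8-aligned)
24..44  c  (20B, 4-aligned)
within Node: rss at 12
24 + 12 = 36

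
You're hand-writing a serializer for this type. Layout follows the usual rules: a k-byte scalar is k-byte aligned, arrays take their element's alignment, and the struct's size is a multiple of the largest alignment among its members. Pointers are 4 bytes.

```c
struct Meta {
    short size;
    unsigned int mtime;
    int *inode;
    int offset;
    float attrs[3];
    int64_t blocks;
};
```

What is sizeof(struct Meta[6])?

size at 0 (size 2, align 2) → ends 2
pad 2 to align 4 for mtime
mtime at 4 (size 4, align 4) → ends 8
inode at 8 (size 4, align 4) → ends 12
offset at 12 (size 4, align 4) → ends 16
attrs at 16 (size 12, align 4) → ends 28
pad 4 to align 8 for blocks
blocks at 32 (size 8, align 8) → ends 40
total 40 bytes, alignment 8
array of 6: 6 × 40 = 240

240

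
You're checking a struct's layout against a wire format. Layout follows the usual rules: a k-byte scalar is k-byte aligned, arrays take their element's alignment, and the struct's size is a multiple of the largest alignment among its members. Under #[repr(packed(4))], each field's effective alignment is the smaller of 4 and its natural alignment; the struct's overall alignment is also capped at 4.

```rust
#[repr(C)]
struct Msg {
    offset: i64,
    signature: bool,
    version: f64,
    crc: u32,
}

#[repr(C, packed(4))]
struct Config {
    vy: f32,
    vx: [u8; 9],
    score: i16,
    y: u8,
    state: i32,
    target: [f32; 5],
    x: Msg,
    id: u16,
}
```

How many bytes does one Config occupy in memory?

80

Msg: offset at 0 (size 8, align 8) → ends 8; signature at 8 (size 1, align 1) → ends 9; pad 7 to align 8 for version; version at 16 (size 8, align 8) → ends 24; crc at 24 (size 4, align 4) → ends 28; tail pad 4 to reach multiple of 8; total 32 bytes, alignment 8
vy at 0 (size 4, align 4) → ends 4
vx at 4 (size 9, align 1) → ends 13
pad 1 to align 2 for score
score at 14 (size 2, align 2) → ends 16
y at 16 (size 1, align 1) → ends 17
pad 3 to align 4 for state
state at 20 (size 4, align 4) → ends 24
target at 24 (size 20, align 4) → ends 44
x at 44 (size 32, align 4) → ends 76
id at 76 (size 2, align 2) → ends 78
tail pad 2 to reach multiple of 4
total 80 bytes, alignment 4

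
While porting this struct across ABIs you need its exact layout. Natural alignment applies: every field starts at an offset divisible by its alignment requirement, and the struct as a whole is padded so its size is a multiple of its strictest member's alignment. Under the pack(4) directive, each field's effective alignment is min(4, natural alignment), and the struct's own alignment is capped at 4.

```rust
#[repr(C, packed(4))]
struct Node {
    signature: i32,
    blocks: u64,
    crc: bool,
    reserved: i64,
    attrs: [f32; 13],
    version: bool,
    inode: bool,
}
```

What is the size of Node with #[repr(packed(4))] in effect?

80

@0: signature [4B, align 4] → 4
@4: blocks [8B, align 4] → 12
@12: crc [1B, align 1] → 13
+3 pad (align 4)
@16: reserved [8B, align 4] → 24
@24: attrs [52B, align 4] → 76
@76: version [1B, align 1] → 77
@77: inode [1B, align 1] → 78
+2 tail pad (align 4)
size 80, align 4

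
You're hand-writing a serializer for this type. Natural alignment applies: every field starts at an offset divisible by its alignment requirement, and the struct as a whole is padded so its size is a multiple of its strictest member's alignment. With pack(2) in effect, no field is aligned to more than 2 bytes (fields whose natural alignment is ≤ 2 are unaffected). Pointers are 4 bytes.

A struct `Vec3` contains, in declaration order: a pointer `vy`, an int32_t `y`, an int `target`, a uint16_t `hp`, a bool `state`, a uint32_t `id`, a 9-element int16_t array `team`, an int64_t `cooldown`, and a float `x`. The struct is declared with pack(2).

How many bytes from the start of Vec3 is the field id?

@0: vy [4B, align 2] → 4
@4: y [4B, align 2] → 8
@8: target [4B, align 2] → 12
@12: hp [2B, align 2] → 14
@14: state [1B, align 1] → 15
+1 pad (align 2)
@16: id [4B, align 2] → 20

16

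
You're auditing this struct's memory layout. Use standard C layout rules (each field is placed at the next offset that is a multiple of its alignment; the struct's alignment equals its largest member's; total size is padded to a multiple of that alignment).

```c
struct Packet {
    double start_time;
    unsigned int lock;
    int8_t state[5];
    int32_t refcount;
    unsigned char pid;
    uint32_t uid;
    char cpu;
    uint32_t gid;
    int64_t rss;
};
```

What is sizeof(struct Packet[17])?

0..8  start_time  (8B, 8-aligned)
8..12  lock  (4B, 4-aligned)
12..17  state  (5B, 1-aligned)
17..20  -- padding (3B)
20..24  refcount  (4B, 4-aligned)
24..25  pid  (1B, 1-aligned)
25..28  -- padding (3B)
28..32  uid  (4B, 4-aligned)
32..33  cpu  (1B, 1-aligned)
33..36  -- padding (3B)
36..40  gid  (4B, 4-aligned)
40..48  rss  (8B, 8-aligned)
sizeof = 48, alignof = 8
array of 17: 17 × 48 = 816

816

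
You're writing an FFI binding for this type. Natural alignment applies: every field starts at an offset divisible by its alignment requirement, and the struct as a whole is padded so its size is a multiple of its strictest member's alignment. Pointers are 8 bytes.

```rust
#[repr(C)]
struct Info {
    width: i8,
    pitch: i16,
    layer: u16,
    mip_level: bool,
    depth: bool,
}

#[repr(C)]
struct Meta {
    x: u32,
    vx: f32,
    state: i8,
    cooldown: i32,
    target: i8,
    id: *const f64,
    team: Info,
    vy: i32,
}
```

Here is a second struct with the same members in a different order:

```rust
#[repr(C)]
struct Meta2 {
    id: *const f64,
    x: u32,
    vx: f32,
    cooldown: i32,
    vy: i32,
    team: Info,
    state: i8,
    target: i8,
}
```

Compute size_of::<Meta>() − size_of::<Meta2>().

Info: 0..1  width  (1B, 1-aligned); 1..2  -- padding (1B); 2..4  pitch  (2B, 2-aligned); 4..6  layer  (2B, 2-aligned); 6..7  mip_level  (1B, 1-aligned); 7..8  depth  (1B, 1-aligned); sizeof = 8, alignof = 2
0..4  x  (4B, 4-aligned)
4..8  vx  (4B, 4-aligned)
8..9  state  (1B, 1-aligned)
9..12  -- padding (3B)
12..16  cooldown  (4B, 4-aligned)
16..17  target  (1B, 1-aligned)
17..24  -- padding (7B)
24..32  id  (8B, 8-aligned)
32..40  team  (8B, 2-aligned)
40..44  vy  (4B, 4-aligned)
44..48  -- tail padding (4B)
sizeof = 48, alignof = 8
— Meta2 —
0..8  id  (8B, 8-aligned)
8..12  x  (4B, 4-aligned)
12..16  vx  (4B, 4-aligned)
16..20  cooldown  (4B, 4-aligned)
20..24  vy  (4B, 4-aligned)
24..32  team  (8B, 2-aligned)
32..33  state  (1B, 1-aligned)
33..34  target  (1B, 1-aligned)
34..40  -- tail padding (6B)
sizeof = 40, alignof = 8
48 − 40 = 8

8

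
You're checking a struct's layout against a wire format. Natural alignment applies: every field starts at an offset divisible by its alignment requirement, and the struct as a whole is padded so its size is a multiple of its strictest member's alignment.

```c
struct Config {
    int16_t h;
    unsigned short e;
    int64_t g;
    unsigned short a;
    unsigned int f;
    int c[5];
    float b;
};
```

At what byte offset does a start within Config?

@0: h [2B, align 2] → 2
@2: e [2B, align 2] → 4
+4 pad (align 8)
@8: g [8B, align 8] → 16
@16: a [2B, align 2] → 18

16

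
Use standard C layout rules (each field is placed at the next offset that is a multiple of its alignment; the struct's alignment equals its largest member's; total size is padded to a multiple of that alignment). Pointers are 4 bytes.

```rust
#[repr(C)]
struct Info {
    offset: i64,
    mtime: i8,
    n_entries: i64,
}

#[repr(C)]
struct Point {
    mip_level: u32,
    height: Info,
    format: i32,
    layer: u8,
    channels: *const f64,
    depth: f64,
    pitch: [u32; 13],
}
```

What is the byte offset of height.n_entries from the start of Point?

24

Info: @0: offset [8B, align 8] → 8; @8: mtime [1B, align 1] → 9; +7 pad (align 8); @16: n_entries [8B, align 8] → 24; size 24, align 8
@0: mip_level [4B, align 4] → 4
+4 pad (align 8)
@8: height [24B, align 8] → 32
within Info: n_entries at 16
8 + 16 = 24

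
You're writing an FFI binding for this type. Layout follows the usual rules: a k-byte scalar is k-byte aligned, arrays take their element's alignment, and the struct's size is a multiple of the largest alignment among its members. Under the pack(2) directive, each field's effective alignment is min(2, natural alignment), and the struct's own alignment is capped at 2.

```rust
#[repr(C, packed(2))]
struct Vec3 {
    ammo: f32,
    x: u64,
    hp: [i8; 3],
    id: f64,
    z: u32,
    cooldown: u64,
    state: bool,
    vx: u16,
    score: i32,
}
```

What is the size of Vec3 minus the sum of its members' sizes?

ammo at 0 (size 4, align 2) → ends 4
x at 4 (size 8, align 2) → ends 12
hp at 12 (size 3, align 1) → ends 15
pad 1 to align 2 for id
id at 16 (size 8, align 2) → ends 24
z at 24 (size 4, align 2) → ends 28
cooldown at 28 (size 8, align 2) → ends 36
state at 36 (size 1, align 1) → ends 37
pad 1 to align 2 for vx
vx at 38 (size 2, align 2) → ends 40
score at 40 (size 4, align 2) → ends 44
total 44 bytes, alignment 2
data bytes 42, size 44 → padding 2

2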